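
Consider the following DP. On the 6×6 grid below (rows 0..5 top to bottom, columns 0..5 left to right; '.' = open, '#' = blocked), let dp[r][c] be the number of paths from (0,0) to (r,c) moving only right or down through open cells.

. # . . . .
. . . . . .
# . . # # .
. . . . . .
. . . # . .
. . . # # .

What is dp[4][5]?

7

r\c   0   1   2   3   4   5
  0   1   0   0   0   0   0
  1   1   1   1   1   1   1
  2   0   1   2   0   0   1
  3   0   1   3   3   3   4
  4   0   1   4   0   3   7
  5   0   1   5   0   0   7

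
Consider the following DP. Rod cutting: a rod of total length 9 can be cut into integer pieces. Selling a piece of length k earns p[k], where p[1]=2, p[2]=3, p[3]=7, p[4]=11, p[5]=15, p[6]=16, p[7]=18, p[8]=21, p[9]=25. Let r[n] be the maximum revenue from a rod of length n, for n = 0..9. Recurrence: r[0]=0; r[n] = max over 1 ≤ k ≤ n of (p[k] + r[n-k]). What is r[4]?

11

   n    0    1    2    3    4    5    6    7    8    9
r[n]    0    2    4    7   11   15   17   19   22   26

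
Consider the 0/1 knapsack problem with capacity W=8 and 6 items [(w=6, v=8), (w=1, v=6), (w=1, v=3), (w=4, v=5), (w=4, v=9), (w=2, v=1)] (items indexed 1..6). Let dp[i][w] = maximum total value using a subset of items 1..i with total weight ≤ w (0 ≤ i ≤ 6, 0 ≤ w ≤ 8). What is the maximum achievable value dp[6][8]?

19

i\w   0   1   2   3   4   5   6   7   8
  0   0   0   0   0   0   0   0   0   0
  1   0   0   0   0   0   0   8   8   8
  2   0   6   6   6   6   6   8  14  14
  3   0   6   9   9   9   9   9  14  17
  4   0   6   9   9   9  11  14  14  17
  5   0   6   9   9   9  15  18  18  18
  6   0   6   9   9  10  15  18  18  19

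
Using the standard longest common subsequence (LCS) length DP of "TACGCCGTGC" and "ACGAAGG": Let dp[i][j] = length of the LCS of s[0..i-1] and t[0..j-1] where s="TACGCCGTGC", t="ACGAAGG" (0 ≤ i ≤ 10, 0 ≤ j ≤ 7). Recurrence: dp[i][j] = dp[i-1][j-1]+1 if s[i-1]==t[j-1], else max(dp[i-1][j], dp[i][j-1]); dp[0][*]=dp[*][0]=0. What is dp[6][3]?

   ''  A  C  G  A  A  G  G
''  0  0  0  0  0  0  0  0
 T  0  0  0  0  0  0  0  0
 A  0  1  1  1  1  1  1  1
 C  0  1  2  2  2  2  2  2
 G  0  1  2  3  3  3  3  3
 C  0  1  2  3  3  3  3  3
 C  0  1  2  3  3  3  3  3
 G  0  1  2  3  3  3  4  4
 T  0  1  2  3  3  3  4  4
 G  0  1  2  3  3  3  4  5
 C  0  1  2  3  3  3  4  5

3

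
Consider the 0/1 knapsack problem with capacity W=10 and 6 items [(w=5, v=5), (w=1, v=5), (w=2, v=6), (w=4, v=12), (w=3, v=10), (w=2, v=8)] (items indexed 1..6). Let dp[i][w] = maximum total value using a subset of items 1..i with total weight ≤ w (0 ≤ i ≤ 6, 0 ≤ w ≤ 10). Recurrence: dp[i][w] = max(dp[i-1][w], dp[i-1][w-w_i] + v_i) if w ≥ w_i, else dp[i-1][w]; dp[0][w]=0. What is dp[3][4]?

i\w   0   1   2   3   4   5   6   7   8   9  10
  0   0   0   0   0   0   0   0   0   0   0   0
  1   0   0   0   0   0   5   5   5   5   5   5
  2   0   5   5   5   5   5  10  10  10  10  10
  3   0   5   6  11  11  11  11  11  16  16  16
  4   0   5   6  11  12  17  18  23  23  23  23
  5   0   5   6  11  15  17  21  23  27  28  33
  6   0   5   8  13  15  19  23  25  29  31  35

11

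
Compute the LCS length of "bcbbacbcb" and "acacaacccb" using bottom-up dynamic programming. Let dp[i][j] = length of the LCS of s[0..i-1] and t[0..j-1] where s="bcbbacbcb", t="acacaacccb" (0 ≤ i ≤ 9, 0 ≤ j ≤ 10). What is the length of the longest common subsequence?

5

   ''  a  c  a  c  a  a  c  c  c  b
''  0  0  0  0  0  0  0  0  0  0  0
 b  0  0  0  0  0  0  0  0  0  0  1
 c  0  0  1  1  1  1  1  1  1  1  1
 b  0  0  1  1  1  1  1  1  1  1  2
 b  0  0  1  1  1  1  1  1  1  1  2
 a  0  1  1  2  2  2  2  2  2  2  2
 c  0  1  2  2  3  3  3  3  3  3  3
 b  0  1  2  2  3  3  3  3  3  3  4
 c  0  1  2  2  3  3  3  4  4  4  4
 b  0  1  2  2  3  3  3  4  4  4  5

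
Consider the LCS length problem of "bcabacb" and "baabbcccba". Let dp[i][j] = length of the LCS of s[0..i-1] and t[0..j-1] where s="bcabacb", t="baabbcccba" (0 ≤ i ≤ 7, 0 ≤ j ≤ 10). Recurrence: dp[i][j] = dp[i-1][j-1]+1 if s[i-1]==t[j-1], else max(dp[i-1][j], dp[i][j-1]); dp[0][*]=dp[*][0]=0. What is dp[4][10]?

3

   ''  b  a  a  b  b  c  c  c  b  a
''  0  0  0  0  0  0  0  0  0  0  0
 b  0  1  1  1  1  1  1  1  1  1  1
 c  0  1  1  1  1  1  2  2  2  2  2
 a  0  1  2  2  2  2  2  2  2  2  3
 b  0  1  2  2  3  3  3  3  3  3  3
 a  0  1  2  3  3  3  3  3  3  3  4
 c  0  1  2  3  3  3  4  4  4  4  4
 b  0  1  2  3  4  4  4  4  4  5  5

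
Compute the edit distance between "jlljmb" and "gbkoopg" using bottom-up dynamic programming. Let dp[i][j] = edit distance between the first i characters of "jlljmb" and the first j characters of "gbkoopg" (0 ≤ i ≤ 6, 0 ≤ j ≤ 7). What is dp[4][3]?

   ''  g  b  k  o  o  p  g
''  0  1  2  3  4  5  6  7
 j  1  1  2  3  4  5  6  7
 l  2  2  2  3  4  5  6  7
 l  3  3  3  3  4  5  6  7
 j  4  4  4  4  4  5  6  7
 m  5  5  5  5  5  5  6  7
 b  6  6  5  6  6  6  6  7

4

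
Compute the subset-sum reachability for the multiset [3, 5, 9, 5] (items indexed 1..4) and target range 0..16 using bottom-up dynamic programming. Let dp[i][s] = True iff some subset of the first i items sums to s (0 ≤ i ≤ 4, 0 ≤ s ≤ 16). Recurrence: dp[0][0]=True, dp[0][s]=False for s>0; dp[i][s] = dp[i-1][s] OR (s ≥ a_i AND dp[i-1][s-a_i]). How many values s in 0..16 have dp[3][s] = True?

i\s   0   1   2   3   4   5   6   7   8   9  10  11  12  13  14  15  16
  0   T   F   F   F   F   F   F   F   F   F   F   F   F   F   F   F   F
  1   T   F   F   T   F   F   F   F   F   F   F   F   F   F   F   F   F
  2   T   F   F   T   F   T   F   F   T   F   F   F   F   F   F   F   F
  3   T   F   F   T   F   T   F   F   T   T   F   F   T   F   T   F   F
  4   T   F   F   T   F   T   F   F   T   T   T   F   T   T   T   F   F

7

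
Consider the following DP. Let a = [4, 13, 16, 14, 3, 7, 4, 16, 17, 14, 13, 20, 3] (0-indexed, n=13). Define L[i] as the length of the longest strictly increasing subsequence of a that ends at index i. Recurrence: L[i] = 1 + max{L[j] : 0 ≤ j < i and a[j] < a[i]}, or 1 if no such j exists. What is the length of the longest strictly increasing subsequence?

6

   i    0    1    2    3    4    5    6    7    8    9   10   11   12
a[i]    4   13   16   14    3    7    4   16   17   14   13   20    3
L[i]    1    2    3    3    1    2    2    4    5    3    3    6    1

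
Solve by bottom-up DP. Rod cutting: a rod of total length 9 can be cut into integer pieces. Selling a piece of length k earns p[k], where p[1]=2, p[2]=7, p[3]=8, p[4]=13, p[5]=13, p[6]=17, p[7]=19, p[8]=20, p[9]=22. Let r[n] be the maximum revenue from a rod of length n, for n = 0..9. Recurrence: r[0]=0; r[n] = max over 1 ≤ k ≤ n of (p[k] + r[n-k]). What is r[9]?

   n    0    1    2    3    4    5    6    7    8    9
r[n]    0    2    7    9   14   16   21   23   28   30

30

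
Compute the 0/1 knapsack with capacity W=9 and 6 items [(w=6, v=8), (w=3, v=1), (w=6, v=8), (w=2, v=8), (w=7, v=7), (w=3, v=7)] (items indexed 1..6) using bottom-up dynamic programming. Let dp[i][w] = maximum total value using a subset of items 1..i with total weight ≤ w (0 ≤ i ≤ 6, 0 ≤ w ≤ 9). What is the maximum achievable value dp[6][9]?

16

i\w   0   1   2   3   4   5   6   7   8   9
  0   0   0   0   0   0   0   0   0   0   0
  1   0   0   0   0   0   0   8   8   8   8
  2   0   0   0   1   1   1   8   8   8   9
  3   0   0   0   1   1   1   8   8   8   9
  4   0   0   8   8   8   9   9   9  16  16
  5   0   0   8   8   8   9   9   9  16  16
  6   0   0   8   8   8  15  15  15  16  16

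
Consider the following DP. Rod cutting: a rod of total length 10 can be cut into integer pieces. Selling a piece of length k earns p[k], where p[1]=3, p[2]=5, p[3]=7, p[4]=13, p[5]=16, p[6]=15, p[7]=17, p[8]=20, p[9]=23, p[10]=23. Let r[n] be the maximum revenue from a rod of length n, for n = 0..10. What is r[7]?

   n    0    1    2    3    4    5    6    7    8    9   10
r[n]    0    3    6    9   13   16   19   22   26   29   32

22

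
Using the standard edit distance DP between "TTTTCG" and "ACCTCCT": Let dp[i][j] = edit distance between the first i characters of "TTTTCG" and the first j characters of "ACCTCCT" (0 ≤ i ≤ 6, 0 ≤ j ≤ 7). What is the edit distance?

   ''  A  C  C  T  C  C  T
''  0  1  2  3  4  5  6  7
 T  1  1  2  3  3  4  5  6
 T  2  2  2  3  3  4  5  5
 T  3  3  3  3  3  4  5  5
 T  4  4  4  4  3  4  5  5
 C  5  5  4  4  4  3  4  5
 G  6  6  5  5  5  4  4  5

5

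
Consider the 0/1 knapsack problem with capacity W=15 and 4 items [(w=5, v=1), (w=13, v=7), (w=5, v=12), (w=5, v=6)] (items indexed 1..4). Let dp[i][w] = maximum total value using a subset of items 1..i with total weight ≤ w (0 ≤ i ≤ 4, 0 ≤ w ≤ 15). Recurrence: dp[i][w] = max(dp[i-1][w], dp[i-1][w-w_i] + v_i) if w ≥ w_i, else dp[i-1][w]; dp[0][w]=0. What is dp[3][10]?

13

i\w   0   1   2   3   4   5   6   7   8   9  10  11  12  13  14  15
  0   0   0   0   0   0   0   0   0   0   0   0   0   0   0   0   0
  1   0   0   0   0   0   1   1   1   1   1   1   1   1   1   1   1
  2   0   0   0   0   0   1   1   1   1   1   1   1   1   7   7   7
  3   0   0   0   0   0  12  12  12  12  12  13  13  13  13  13  13
  4   0   0   0   0   0  12  12  12  12  12  18  18  18  18  18  19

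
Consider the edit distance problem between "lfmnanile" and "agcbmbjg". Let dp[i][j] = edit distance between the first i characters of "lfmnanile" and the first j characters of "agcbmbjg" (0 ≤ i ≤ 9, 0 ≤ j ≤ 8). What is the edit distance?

9

   ''  a  g  c  b  m  b  j  g
''  0  1  2  3  4  5  6  7  8
 l  1  1  2  3  4  5  6  7  8
 f  2  2  2  3  4  5  6  7  8
 m  3  3  3  3  4  4  5  6  7
 n  4  4  4  4  4  5  5  6  7
 a  5  4  5  5  5  5  6  6  7
 n  6  5  5  6  6  6  6  7  7
 i  7  6  6  6  7  7  7  7  8
 l  8  7  7  7  7  8  8  8  8
 e  9  8  8  8  8  8  9  9  9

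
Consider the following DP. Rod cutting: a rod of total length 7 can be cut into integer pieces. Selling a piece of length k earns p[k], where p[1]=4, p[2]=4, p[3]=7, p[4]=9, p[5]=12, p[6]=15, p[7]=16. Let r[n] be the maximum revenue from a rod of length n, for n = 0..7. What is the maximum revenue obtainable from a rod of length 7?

28

   n    0    1    2    3    4    5    6    7
r[n]    0    4    8   12   16   20   24   28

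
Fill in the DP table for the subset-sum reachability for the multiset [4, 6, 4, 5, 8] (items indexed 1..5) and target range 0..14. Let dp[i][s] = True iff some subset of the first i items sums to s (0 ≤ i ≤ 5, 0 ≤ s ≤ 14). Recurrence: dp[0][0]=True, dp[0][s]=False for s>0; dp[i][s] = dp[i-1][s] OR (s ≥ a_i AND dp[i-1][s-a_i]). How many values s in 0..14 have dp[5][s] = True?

11

i\s   0   1   2   3   4   5   6   7   8   9  10  11  12  13  14
  0   T   F   F   F   F   F   F   F   F   F   F   F   F   F   F
  1   T   F   F   F   T   F   F   F   F   F   F   F   F   F   F
  2   T   F   F   F   T   F   T   F   F   F   T   F   F   F   F
  3   T   F   F   F   T   F   T   F   T   F   T   F   F   F   T
  4   T   F   F   F   T   T   T   F   T   T   T   T   F   T   T
  5   T   F   F   F   T   T   T   F   T   T   T   T   T   T   T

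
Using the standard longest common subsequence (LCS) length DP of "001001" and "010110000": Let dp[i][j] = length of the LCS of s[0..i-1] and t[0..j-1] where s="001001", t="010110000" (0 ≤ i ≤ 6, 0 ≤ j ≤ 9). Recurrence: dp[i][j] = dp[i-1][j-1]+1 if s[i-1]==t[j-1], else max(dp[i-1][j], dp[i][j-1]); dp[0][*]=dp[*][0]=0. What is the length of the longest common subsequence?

   ''  0  1  0  1  1  0  0  0  0
''  0  0  0  0  0  0  0  0  0  0
 0  0  1  1  1  1  1  1  1  1  1
 0  0  1  1  2  2  2  2  2  2  2
 1  0  1  2  2  3  3  3  3  3  3
 0  0  1  2  3  3  3  4  4  4  4
 0  0  1  2  3  3  3  4  5  5  5
 1  0  1  2  3  4  4  4  5  5  5

5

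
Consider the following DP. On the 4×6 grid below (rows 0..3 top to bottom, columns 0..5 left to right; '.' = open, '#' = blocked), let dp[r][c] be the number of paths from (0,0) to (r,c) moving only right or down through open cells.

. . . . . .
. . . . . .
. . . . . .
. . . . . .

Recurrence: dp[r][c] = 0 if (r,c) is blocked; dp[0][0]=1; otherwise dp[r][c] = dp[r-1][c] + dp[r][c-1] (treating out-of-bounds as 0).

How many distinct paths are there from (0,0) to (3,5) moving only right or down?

r\c   0   1   2   3   4   5
  0   1   1   1   1   1   1
  1   1   2   3   4   5   6
  2   1   3   6  10  15  21
  3   1   4  10  20  35  56

56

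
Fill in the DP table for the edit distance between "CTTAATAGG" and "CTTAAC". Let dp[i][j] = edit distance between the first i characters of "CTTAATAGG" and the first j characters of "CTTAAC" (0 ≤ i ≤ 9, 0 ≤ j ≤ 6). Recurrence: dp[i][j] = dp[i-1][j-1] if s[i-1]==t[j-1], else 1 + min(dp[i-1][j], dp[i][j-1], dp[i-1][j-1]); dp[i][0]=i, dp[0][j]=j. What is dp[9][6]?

4

   ''  C  T  T  A  A  C
''  0  1  2  3  4  5  6
 C  1  0  1  2  3  4  5
 T  2  1  0  1  2  3  4
 T  3  2  1  0  1  2  3
 A  4  3  2  1  0  1  2
 A  5  4  3  2  1  0  1
 T  6  5  4  3  2  1  1
 A  7  6  5  4  3  2  2
 G  8  7  6  5  4  3  3
 G  9  8  7  6  5  4  4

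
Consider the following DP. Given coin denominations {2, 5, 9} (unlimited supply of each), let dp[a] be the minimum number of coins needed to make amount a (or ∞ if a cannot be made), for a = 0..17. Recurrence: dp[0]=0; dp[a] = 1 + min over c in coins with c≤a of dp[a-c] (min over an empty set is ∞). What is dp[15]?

 a  0  1  2  3  4  5  6  7  8  9 10 11 12 13 14 15 16 17
dp  0  -  1  -  2  1  3  2  4  1  2  2  3  3  2  3  3  4
(- denotes ∞ / unreachable)

3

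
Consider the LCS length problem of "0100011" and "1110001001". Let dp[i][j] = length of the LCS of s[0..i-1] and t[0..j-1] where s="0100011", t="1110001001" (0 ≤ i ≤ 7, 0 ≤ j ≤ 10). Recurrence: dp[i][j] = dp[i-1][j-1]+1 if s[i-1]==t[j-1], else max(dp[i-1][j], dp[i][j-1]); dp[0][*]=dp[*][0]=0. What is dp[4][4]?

2

   ''  1  1  1  0  0  0  1  0  0  1
''  0  0  0  0  0  0  0  0  0  0  0
 0  0  0  0  0  1  1  1  1  1  1  1
 1  0  1  1  1  1  1  1  2  2  2  2
 0  0  1  1  1  2  2  2  2  3  3  3
 0  0  1  1  1  2  3  3  3  3  4  4
 0  0  1  1  1  2  3  4  4  4  4  4
 1  0  1  2  2  2  3  4  5  5  5  5
 1  0  1  2  3  3  3  4  5  5  5  6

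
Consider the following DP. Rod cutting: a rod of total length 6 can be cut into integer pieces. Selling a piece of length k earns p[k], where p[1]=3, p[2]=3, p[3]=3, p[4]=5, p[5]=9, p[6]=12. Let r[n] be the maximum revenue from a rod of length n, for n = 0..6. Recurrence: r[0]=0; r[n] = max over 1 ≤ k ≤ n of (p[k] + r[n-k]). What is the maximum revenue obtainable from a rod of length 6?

18

   n    0    1    2    3    4    5    6
r[n]    0    3    6    9   12   15   18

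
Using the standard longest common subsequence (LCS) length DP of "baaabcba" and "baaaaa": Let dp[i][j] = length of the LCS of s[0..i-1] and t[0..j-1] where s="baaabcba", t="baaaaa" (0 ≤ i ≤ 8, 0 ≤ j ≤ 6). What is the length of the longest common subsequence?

   ''  b  a  a  a  a  a
''  0  0  0  0  0  0  0
 b  0  1  1  1  1  1  1
 a  0  1  2  2  2  2  2
 a  0  1  2  3  3  3  3
 a  0  1  2  3  4  4  4
 b  0  1  2  3  4  4  4
 c  0  1  2  3  4  4  4
 b  0  1  2  3  4  4  4
 a  0  1  2  3  4  5  5

5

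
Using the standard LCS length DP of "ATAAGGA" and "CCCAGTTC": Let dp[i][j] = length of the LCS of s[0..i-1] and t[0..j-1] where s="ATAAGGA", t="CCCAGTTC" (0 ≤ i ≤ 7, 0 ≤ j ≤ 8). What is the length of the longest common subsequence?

   ''  C  C  C  A  G  T  T  C
''  0  0  0  0  0  0  0  0  0
 A  0  0  0  0  1  1  1  1  1
 T  0  0  0  0  1  1  2  2  2
 A  0  0  0  0  1  1  2  2  2
 A  0  0  0  0  1  1  2  2  2
 G  0  0  0  0  1  2  2  2  2
 G  0  0  0  0  1  2  2  2  2
 A  0  0  0  0  1  2  2  2  2

2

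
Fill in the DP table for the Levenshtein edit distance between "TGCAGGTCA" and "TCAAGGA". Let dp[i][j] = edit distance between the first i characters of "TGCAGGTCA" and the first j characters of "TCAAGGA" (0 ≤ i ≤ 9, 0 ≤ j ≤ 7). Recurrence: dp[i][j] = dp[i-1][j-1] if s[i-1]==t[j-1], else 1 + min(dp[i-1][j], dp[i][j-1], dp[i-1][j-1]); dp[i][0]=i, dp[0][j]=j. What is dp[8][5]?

   ''  T  C  A  A  G  G  A
''  0  1  2  3  4  5  6  7
 T  1  0  1  2  3  4  5  6
 G  2  1  1  2  3  3  4  5
 C  3  2  1  2  3  4  4  5
 A  4  3  2  1  2  3  4  4
 G  5  4  3  2  2  2  3  4
 G  6  5  4  3  3  2  2  3
 T  7  6  5  4  4  3  3  3
 C  8  7  6  5  5  4  4  4
 A  9  8  7  6  5  5  5  4

4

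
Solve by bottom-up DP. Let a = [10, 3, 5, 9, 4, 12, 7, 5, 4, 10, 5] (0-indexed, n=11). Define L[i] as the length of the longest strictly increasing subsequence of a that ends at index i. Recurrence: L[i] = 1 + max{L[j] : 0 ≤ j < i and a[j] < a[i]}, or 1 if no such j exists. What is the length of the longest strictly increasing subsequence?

   i    0    1    2    3    4    5    6    7    8    9   10
a[i]   10    3    5    9    4   12    7    5    4   10    5
L[i]    1    1    2    3    2    4    3    3    2    4    3

4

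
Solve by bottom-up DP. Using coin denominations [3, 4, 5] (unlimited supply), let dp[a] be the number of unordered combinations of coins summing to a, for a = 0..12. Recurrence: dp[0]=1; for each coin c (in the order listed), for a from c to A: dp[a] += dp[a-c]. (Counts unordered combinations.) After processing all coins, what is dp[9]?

2

after  coin     0     1     2     3     4     5     6     7     8     9    10    11    12
          3     1     0     0     1     0     0     1     0     0     1     0     0     1
          4     1     0     0     1     1     0     1     1     1     1     1     1     2
          5     1     0     0     1     1     1     1     1     2     2     2     2     3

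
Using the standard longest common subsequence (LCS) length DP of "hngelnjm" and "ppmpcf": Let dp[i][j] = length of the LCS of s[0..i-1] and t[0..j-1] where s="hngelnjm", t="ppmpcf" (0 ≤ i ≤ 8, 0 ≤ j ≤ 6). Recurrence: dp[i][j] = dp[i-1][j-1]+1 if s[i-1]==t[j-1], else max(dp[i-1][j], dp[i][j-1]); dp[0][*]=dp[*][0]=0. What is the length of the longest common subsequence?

   ''  p  p  m  p  c  f
''  0  0  0  0  0  0  0
 h  0  0  0  0  0  0  0
 n  0  0  0  0  0  0  0
 g  0  0  0  0  0  0  0
 e  0  0  0  0  0  0  0
 l  0  0  0  0  0  0  0
 n  0  0  0  0  0  0  0
 j  0  0  0  0  0  0  0
 m  0  0  0  1  1  1  1

1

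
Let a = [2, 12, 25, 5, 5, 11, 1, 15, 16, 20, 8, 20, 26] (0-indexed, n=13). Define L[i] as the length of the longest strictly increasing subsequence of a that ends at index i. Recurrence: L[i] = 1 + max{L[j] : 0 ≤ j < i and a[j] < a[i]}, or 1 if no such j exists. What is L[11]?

6

   i    0    1    2    3    4    5    6    7    8    9   10   11   12
a[i]    2   12   25    5    5   11    1   15   16   20    8   20   26
L[i]    1    2    3    2    2    3    1    4    5    6    3    6    7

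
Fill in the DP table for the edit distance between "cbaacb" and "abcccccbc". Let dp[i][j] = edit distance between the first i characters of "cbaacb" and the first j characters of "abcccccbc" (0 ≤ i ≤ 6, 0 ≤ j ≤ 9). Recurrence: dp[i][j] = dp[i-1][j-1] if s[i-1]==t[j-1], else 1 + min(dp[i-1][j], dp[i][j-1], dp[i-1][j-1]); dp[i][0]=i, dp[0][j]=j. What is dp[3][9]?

7

   ''  a  b  c  c  c  c  c  b  c
''  0  1  2  3  4  5  6  7  8  9
 c  1  1  2  2  3  4  5  6  7  8
 b  2  2  1  2  3  4  5  6  6  7
 a  3  2  2  2  3  4  5  6  7  7
 a  4  3  3  3  3  4  5  6  7  8
 c  5  4  4  3  3  3  4  5  6  7
 b  6  5  4  4  4  4  4  5  5  6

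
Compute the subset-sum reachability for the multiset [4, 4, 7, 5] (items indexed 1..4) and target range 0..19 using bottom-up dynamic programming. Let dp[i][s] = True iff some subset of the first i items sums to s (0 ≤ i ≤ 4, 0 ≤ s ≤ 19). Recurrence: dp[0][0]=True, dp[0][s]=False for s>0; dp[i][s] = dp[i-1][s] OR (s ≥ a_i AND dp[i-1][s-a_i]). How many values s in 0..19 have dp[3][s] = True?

i\s   0   1   2   3   4   5   6   7   8   9  10  11  12  13  14  15  16  17  18  19
  0   T   F   F   F   F   F   F   F   F   F   F   F   F   F   F   F   F   F   F   F
  1   T   F   F   F   T   F   F   F   F   F   F   F   F   F   F   F   F   F   F   F
  2   T   F   F   F   T   F   F   F   T   F   F   F   F   F   F   F   F   F   F   F
  3   T   F   F   F   T   F   F   T   T   F   F   T   F   F   F   T   F   F   F   F
  4   T   F   F   F   T   T   F   T   T   T   F   T   T   T   F   T   T   F   F   F

6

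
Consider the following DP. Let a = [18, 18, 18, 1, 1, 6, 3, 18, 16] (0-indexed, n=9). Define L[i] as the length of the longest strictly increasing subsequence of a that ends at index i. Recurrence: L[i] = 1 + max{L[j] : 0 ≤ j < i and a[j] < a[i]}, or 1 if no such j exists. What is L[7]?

3

   i    0    1    2    3    4    5    6    7    8
a[i]   18   18   18    1    1    6    3   18   16
L[i]    1    1    1    1    1    2    2    3    3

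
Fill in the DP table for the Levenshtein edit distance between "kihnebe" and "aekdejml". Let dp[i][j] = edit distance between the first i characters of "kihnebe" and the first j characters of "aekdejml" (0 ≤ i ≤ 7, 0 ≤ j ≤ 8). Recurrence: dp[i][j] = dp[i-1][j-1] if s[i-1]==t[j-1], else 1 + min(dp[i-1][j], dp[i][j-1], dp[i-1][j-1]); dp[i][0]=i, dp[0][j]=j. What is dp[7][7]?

   ''  a  e  k  d  e  j  m  l
''  0  1  2  3  4  5  6  7  8
 k  1  1  2  2  3  4  5  6  7
 i  2  2  2  3  3  4  5  6  7
 h  3  3  3  3  4  4  5  6  7
 n  4  4  4  4  4  5  5  6  7
 e  5  5  4  5  5  4  5  6  7
 b  6  6  5  5  6  5  5  6  7
 e  7  7  6  6  6  6  6  6  7

6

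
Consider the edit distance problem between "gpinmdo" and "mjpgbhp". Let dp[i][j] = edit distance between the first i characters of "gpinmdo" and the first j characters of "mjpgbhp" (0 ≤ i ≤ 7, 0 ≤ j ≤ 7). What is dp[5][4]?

5

   ''  m  j  p  g  b  h  p
''  0  1  2  3  4  5  6  7
 g  1  1  2  3  3  4  5  6
 p  2  2  2  2  3  4  5  5
 i  3  3  3  3  3  4  5  6
 n  4  4  4  4  4  4  5  6
 m  5  4  5  5  5  5  5  6
 d  6  5  5  6  6  6  6  6
 o  7  6  6  6  7  7  7  7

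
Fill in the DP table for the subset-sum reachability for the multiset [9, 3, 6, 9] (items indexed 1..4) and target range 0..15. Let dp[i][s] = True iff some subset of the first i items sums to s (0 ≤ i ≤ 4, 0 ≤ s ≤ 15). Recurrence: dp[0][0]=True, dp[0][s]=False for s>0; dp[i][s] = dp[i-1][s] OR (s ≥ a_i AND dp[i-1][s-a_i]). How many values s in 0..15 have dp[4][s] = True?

i\s   0   1   2   3   4   5   6   7   8   9  10  11  12  13  14  15
  0   T   F   F   F   F   F   F   F   F   F   F   F   F   F   F   F
  1   T   F   F   F   F   F   F   F   F   T   F   F   F   F   F   F
  2   T   F   F   T   F   F   F   F   F   T   F   F   T   F   F   F
  3   T   F   F   T   F   F   T   F   F   T   F   F   T   F   F   T
  4   T   F   F   T   F   F   T   F   F   T   F   F   T   F   F   T

6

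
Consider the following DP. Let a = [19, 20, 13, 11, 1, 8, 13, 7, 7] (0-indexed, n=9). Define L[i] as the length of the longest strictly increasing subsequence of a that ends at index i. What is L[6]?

3

   i    0    1    2    3    4    5    6    7    8
a[i]   19   20   13   11    1    8   13    7    7
L[i]    1    2    1    1    1    2    3    2    2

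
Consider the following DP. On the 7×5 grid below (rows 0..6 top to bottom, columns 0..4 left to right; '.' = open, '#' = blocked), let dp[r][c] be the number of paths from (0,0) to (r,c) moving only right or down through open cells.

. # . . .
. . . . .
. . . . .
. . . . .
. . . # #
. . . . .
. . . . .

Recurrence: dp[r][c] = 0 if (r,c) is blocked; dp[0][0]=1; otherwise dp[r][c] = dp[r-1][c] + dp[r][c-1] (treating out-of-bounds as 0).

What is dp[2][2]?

r\c   0   1   2   3   4
  0   1   0   0   0   0
  1   1   1   1   1   1
  2   1   2   3   4   5
  3   1   3   6  10  15
  4   1   4  10   0   0
  5   1   5  15  15  15
  6   1   6  21  36  51

3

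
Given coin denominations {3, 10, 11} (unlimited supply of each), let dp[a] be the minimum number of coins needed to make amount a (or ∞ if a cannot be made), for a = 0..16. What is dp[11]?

 a  0  1  2  3  4  5  6  7  8  9 10 11 12 13 14 15 16
dp  0  -  -  1  -  -  2  -  -  3  1  1  4  2  2  5  3
(- denotes ∞ / unreachable)

1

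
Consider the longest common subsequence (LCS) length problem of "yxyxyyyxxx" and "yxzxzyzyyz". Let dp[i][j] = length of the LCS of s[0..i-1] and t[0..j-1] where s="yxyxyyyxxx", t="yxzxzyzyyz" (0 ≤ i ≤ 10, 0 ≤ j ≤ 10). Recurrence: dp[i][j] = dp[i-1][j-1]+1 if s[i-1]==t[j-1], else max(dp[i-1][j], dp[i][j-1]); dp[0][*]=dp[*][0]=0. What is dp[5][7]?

   ''  y  x  z  x  z  y  z  y  y  z
''  0  0  0  0  0  0  0  0  0  0  0
 y  0  1  1  1  1  1  1  1  1  1  1
 x  0  1  2  2  2  2  2  2  2  2  2
 y  0  1  2  2  2  2  3  3  3  3  3
 x  0  1  2  2  3  3  3  3  3  3  3
 y  0  1  2  2  3  3  4  4  4  4  4
 y  0  1  2  2  3  3  4  4  5  5  5
 y  0  1  2  2  3  3  4  4  5  6  6
 x  0  1  2  2  3  3  4  4  5  6  6
 x  0  1  2  2  3  3  4  4  5  6  6
 x  0  1  2  2  3  3  4  4  5  6  6

4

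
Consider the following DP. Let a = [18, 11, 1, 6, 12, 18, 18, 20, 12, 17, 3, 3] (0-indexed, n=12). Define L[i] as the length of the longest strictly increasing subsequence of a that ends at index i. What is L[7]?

   i    0    1    2    3    4    5    6    7    8    9   10   11
a[i]   18   11    1    6   12   18   18   20   12   17    3    3
L[i]    1    1    1    2    3    4    4    5    3    4    2    2

5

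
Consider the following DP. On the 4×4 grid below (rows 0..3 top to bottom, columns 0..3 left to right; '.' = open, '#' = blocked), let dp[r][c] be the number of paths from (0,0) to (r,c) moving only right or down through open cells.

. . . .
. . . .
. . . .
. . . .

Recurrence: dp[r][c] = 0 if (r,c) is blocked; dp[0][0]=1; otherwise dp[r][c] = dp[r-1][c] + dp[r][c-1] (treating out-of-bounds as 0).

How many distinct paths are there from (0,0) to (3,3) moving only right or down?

20

r\c   0   1   2   3
  0   1   1   1   1
  1   1   2   3   4
  2   1   3   6  10
  3   1   4  10  20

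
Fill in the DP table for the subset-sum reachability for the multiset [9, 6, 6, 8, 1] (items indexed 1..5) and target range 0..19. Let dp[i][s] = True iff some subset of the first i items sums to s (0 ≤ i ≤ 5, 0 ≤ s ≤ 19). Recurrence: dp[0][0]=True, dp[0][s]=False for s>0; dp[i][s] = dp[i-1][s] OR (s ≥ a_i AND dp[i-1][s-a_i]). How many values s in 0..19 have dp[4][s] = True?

8

i\s   0   1   2   3   4   5   6   7   8   9  10  11  12  13  14  15  16  17  18  19
  0   T   F   F   F   F   F   F   F   F   F   F   F   F   F   F   F   F   F   F   F
  1   T   F   F   F   F   F   F   F   F   T   F   F   F   F   F   F   F   F   F   F
  2   T   F   F   F   F   F   T   F   F   T   F   F   F   F   F   T   F   F   F   F
  3   T   F   F   F   F   F   T   F   F   T   F   F   T   F   F   T   F   F   F   F
  4   T   F   F   F   F   F   T   F   T   T   F   F   T   F   T   T   F   T   F   F
  5   T   T   F   F   F   F   T   T   T   T   T   F   T   T   T   T   T   T   T   F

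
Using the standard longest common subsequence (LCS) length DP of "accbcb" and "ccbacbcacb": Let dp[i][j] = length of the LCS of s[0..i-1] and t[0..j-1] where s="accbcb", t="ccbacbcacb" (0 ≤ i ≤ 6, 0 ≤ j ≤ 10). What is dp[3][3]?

   ''  c  c  b  a  c  b  c  a  c  b
''  0  0  0  0  0  0  0  0  0  0  0
 a  0  0  0  0  1  1  1  1  1  1  1
 c  0  1  1  1  1  2  2  2  2  2  2
 c  0  1  2  2  2  2  2  3  3  3  3
 b  0  1  2  3  3  3  3  3  3  3  4
 c  0  1  2  3  3  4  4  4  4  4  4
 b  0  1  2  3  3  4  5  5  5  5  5

2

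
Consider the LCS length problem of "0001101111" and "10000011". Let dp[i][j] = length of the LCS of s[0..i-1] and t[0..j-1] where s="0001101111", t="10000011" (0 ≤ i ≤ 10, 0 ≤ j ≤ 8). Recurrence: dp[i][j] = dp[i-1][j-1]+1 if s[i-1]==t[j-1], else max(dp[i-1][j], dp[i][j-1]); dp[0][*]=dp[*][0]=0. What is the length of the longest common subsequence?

   ''  1  0  0  0  0  0  1  1
''  0  0  0  0  0  0  0  0  0
 0  0  0  1  1  1  1  1  1  1
 0  0  0  1  2  2  2  2  2  2
 0  0  0  1  2  3  3  3  3  3
 1  0  1  1  2  3  3  3  4  4
 1  0  1  1  2  3  3  3  4  5
 0  0  1  2  2  3  4  4  4  5
 1  0  1  2  2  3  4  4  5  5
 1  0  1  2  2  3  4  4  5  6
 1  0  1  2  2  3  4  4  5  6
 1  0  1  2  2  3  4  4  5  6

6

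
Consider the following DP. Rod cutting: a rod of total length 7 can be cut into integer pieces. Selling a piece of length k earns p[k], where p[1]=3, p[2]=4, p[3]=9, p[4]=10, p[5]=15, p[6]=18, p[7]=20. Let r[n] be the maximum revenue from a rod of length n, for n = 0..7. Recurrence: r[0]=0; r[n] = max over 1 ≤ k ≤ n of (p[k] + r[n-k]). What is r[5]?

   n    0    1    2    3    4    5    6    7
r[n]    0    3    6    9   12   15   18   21

15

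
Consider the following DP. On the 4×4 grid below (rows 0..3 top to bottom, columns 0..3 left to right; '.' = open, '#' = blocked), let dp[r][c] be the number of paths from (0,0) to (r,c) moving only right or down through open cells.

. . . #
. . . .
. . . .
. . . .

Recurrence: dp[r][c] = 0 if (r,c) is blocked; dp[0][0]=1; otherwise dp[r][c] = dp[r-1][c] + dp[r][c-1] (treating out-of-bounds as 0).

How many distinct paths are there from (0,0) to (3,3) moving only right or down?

r\c   0   1   2   3
  0   1   1   1   0
  1   1   2   3   3
  2   1   3   6   9
  3   1   4  10  19

19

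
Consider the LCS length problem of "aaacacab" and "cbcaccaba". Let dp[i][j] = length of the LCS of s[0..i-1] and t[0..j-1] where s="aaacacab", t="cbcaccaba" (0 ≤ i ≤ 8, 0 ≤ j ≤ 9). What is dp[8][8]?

   ''  c  b  c  a  c  c  a  b  a
''  0  0  0  0  0  0  0  0  0  0
 a  0  0  0  0  1  1  1  1  1  1
 a  0  0  0  0  1  1  1  2  2  2
 a  0  0  0  0  1  1  1  2  2  3
 c  0  1  1  1  1  2  2  2  2  3
 a  0  1  1  1  2  2  2  3  3  3
 c  0  1  1  2  2  3  3  3  3  3
 a  0  1  1  2  3  3  3  4  4  4
 b  0  1  2  2  3  3  3  4  5  5

5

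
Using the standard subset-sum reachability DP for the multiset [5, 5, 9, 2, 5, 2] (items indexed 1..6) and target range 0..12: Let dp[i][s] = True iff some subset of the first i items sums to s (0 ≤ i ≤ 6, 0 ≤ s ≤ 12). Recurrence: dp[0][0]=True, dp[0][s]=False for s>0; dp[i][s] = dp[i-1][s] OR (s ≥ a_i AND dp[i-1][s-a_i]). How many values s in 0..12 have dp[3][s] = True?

i\s   0   1   2   3   4   5   6   7   8   9  10  11  12
  0   T   F   F   F   F   F   F   F   F   F   F   F   F
  1   T   F   F   F   F   T   F   F   F   F   F   F   F
  2   T   F   F   F   F   T   F   F   F   F   T   F   F
  3   T   F   F   F   F   T   F   F   F   T   T   F   F
  4   T   F   T   F   F   T   F   T   F   T   T   T   T
  5   T   F   T   F   F   T   F   T   F   T   T   T   T
  6   T   F   T   F   T   T   F   T   F   T   T   T   T

4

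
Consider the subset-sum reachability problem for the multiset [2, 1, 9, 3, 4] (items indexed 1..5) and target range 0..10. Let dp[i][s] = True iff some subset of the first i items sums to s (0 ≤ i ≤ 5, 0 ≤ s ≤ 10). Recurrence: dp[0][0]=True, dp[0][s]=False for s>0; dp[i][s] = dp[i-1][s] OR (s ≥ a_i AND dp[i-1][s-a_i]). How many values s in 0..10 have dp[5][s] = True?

11

i\s   0   1   2   3   4   5   6   7   8   9  10
  0   T   F   F   F   F   F   F   F   F   F   F
  1   T   F   T   F   F   F   F   F   F   F   F
  2   T   T   T   T   F   F   F   F   F   F   F
  3   T   T   T   T   F   F   F   F   F   T   T
  4   T   T   T   T   T   T   T   F   F   T   T
  5   T   T   T   T   T   T   T   T   T   T   T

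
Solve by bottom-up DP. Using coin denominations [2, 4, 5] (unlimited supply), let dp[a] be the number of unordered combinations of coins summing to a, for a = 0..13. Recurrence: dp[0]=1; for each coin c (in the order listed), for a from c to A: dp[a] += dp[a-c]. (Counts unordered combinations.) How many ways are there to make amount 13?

after  coin     0     1     2     3     4     5     6     7     8     9    10    11    12    13
          2     1     0     1     0     1     0     1     0     1     0     1     0     1     0
          4     1     0     1     0     2     0     2     0     3     0     3     0     4     0
          5     1     0     1     0     2     1     2     1     3     2     4     2     5     3

3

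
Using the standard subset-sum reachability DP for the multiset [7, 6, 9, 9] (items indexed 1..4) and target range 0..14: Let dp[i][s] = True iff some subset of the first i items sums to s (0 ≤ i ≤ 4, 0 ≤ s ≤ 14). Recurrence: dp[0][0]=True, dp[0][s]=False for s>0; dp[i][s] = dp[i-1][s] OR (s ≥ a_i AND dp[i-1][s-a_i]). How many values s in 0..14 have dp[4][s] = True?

5

i\s   0   1   2   3   4   5   6   7   8   9  10  11  12  13  14
  0   T   F   F   F   F   F   F   F   F   F   F   F   F   F   F
  1   T   F   F   F   F   F   F   T   F   F   F   F   F   F   F
  2   T   F   F   F   F   F   T   T   F   F   F   F   F   T   F
  3   T   F   F   F   F   F   T   T   F   T   F   F   F   T   F
  4   T   F   F   F   F   F   T   T   F   T   F   F   F   T   F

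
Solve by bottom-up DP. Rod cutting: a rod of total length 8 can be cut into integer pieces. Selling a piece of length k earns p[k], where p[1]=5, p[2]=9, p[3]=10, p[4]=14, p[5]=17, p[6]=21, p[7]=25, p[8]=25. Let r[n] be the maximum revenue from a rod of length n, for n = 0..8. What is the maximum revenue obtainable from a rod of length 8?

   n    0    1    2    3    4    5    6    7    8
r[n]    0    5   10   15   20   25   30   35   40

40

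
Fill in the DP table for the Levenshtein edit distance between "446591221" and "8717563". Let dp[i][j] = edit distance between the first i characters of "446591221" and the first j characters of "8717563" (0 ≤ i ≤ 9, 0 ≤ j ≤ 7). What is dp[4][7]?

6

   ''  8  7  1  7  5  6  3
''  0  1  2  3  4  5  6  7
 4  1  1  2  3  4  5  6  7
 4  2  2  2  3  4  5  6  7
 6  3  3  3  3  4  5  5  6
 5  4  4  4  4  4  4  5  6
 9  5  5  5  5  5  5  5  6
 1  6  6  6  5  6  6  6  6
 2  7  7  7  6  6  7  7  7
 2  8  8  8  7  7  7  8  8
 1  9  9  9  8  8  8  8  9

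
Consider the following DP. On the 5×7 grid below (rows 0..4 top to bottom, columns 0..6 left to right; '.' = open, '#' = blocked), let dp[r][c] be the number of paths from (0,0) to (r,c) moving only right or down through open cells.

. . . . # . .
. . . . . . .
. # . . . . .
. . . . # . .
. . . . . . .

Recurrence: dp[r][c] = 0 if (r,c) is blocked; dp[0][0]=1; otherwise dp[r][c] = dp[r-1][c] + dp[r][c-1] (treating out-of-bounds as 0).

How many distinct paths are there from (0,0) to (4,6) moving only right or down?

r\c   0   1   2   3   4   5   6
  0   1   1   1   1   0   0   0
  1   1   2   3   4   4   4   4
  2   1   0   3   7  11  15  19
  3   1   1   4  11   0  15  34
  4   1   2   6  17  17  32  66

66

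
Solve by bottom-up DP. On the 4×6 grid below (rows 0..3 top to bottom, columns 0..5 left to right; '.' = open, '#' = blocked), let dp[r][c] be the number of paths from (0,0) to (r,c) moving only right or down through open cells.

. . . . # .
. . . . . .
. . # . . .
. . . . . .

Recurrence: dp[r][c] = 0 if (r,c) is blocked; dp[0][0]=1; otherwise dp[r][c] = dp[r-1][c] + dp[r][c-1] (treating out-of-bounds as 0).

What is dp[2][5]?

r\c   0   1   2   3   4   5
  0   1   1   1   1   0   0
  1   1   2   3   4   4   4
  2   1   3   0   4   8  12
  3   1   4   4   8  16  28

12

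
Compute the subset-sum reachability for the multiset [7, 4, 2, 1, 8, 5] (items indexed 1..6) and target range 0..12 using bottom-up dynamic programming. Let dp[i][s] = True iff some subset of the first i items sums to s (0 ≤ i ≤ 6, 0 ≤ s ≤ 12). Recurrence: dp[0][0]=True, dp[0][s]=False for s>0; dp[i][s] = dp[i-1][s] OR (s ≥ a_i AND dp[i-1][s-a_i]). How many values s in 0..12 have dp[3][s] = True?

i\s   0   1   2   3   4   5   6   7   8   9  10  11  12
  0   T   F   F   F   F   F   F   F   F   F   F   F   F
  1   T   F   F   F   F   F   F   T   F   F   F   F   F
  2   T   F   F   F   T   F   F   T   F   F   F   T   F
  3   T   F   T   F   T   F   T   T   F   T   F   T   F
  4   T   T   T   T   T   T   T   T   T   T   T   T   T
  5   T   T   T   T   T   T   T   T   T   T   T   T   T
  6   T   T   T   T   T   T   T   T   T   T   T   T   T

7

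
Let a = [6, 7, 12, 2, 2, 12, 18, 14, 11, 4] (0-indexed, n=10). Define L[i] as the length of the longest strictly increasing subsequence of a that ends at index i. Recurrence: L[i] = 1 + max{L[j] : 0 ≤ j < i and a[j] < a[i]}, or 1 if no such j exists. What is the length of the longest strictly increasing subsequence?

4

   i    0    1    2    3    4    5    6    7    8    9
a[i]    6    7   12    2    2   12   18   14   11    4
L[i]    1    2    3    1    1    3    4    4    3    2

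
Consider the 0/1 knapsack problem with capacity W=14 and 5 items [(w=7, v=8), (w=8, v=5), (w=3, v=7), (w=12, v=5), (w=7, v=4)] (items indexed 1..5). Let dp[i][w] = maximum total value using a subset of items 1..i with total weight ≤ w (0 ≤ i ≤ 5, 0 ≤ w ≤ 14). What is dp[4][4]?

7

i\w   0   1   2   3   4   5   6   7   8   9  10  11  12  13  14
  0   0   0   0   0   0   0   0   0   0   0   0   0   0   0   0
  1   0   0   0   0   0   0   0   8   8   8   8   8   8   8   8
  2   0   0   0   0   0   0   0   8   8   8   8   8   8   8   8
  3   0   0   0   7   7   7   7   8   8   8  15  15  15  15  15
  4   0   0   0   7   7   7   7   8   8   8  15  15  15  15  15
  5   0   0   0   7   7   7   7   8   8   8  15  15  15  15  15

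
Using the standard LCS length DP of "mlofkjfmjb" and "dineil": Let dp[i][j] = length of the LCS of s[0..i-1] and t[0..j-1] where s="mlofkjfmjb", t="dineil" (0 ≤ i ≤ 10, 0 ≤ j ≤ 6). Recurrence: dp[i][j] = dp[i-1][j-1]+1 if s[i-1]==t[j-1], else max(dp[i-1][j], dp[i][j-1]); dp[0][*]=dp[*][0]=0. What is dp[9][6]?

   ''  d  i  n  e  i  l
''  0  0  0  0  0  0  0
 m  0  0  0  0  0  0  0
 l  0  0  0  0  0  0  1
 o  0  0  0  0  0  0  1
 f  0  0  0  0  0  0  1
 k  0  0  0  0  0  0  1
 j  0  0  0  0  0  0  1
 f  0  0  0  0  0  0  1
 m  0  0  0  0  0  0  1
 j  0  0  0  0  0  0  1
 b  0  0  0  0  0  0  1

1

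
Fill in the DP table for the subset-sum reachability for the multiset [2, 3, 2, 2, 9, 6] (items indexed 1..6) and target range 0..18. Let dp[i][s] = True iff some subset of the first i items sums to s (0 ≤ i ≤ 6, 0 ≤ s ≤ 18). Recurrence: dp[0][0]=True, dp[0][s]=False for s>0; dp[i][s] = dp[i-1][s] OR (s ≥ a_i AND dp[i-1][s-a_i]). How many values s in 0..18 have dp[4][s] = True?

8

i\s   0   1   2   3   4   5   6   7   8   9  10  11  12  13  14  15  16  17  18
  0   T   F   F   F   F   F   F   F   F   F   F   F   F   F   F   F   F   F   F
  1   T   F   T   F   F   F   F   F   F   F   F   F   F   F   F   F   F   F   F
  2   T   F   T   T   F   T   F   F   F   F   F   F   F   F   F   F   F   F   F
  3   T   F   T   T   T   T   F   T   F   F   F   F   F   F   F   F   F   F   F
  4   T   F   T   T   T   T   T   T   F   T   F   F   F   F   F   F   F   F   F
  5   T   F   T   T   T   T   T   T   F   T   F   T   T   T   T   T   T   F   T
  6   T   F   T   T   T   T   T   T   T   T   T   T   T   T   T   T   T   T   T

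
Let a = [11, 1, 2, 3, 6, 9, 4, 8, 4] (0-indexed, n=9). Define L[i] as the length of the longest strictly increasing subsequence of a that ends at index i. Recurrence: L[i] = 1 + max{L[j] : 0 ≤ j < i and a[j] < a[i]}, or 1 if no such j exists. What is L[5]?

5

   i    0    1    2    3    4    5    6    7    8
a[i]   11    1    2    3    6    9    4    8    4
L[i]    1    1    2    3    4    5    4    5    4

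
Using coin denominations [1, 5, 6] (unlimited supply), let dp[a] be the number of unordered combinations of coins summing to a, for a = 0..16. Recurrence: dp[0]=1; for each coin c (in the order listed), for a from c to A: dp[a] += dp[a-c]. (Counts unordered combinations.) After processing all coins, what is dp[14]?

6

after  coin     0     1     2     3     4     5     6     7     8     9    10    11    12    13    14    15    16
          1     1     1     1     1     1     1     1     1     1     1     1     1     1     1     1     1     1
          5     1     1     1     1     1     2     2     2     2     2     3     3     3     3     3     4     4
          6     1     1     1     1     1     2     3     3     3     3     4     5     6     6     6     7     8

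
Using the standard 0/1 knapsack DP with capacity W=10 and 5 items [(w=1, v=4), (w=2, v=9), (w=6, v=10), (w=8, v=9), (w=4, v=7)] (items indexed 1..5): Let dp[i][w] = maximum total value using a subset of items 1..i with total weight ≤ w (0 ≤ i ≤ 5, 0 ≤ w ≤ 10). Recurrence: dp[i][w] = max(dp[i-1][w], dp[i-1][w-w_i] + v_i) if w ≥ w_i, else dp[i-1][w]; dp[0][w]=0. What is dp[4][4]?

i\w   0   1   2   3   4   5   6   7   8   9  10
  0   0   0   0   0   0   0   0   0   0   0   0
  1   0   4   4   4   4   4   4   4   4   4   4
  2   0   4   9  13  13  13  13  13  13  13  13
  3   0   4   9  13  13  13  13  14  19  23  23
  4   0   4   9  13  13  13  13  14  19  23  23
  5   0   4   9  13  13  13  16  20  20  23  23

13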